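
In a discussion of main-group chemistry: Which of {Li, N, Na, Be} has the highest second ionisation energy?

Li

IE_2 is the cost of taking one more electron from the +1 cation: Li⁺ is the bare [He] core; N⁺ still has 4 valence electrons; Na⁺ is the bare [Ne] core; Be⁺ still has 1 valence electron.
Pulling an electron out of a noble-gas core costs far more than removing a remaining valence electron, so Na and Li sit at the high end of IE_2.
Valence configurations: N⁺ [He]2s²2p², Be⁺ [He]2s¹.
Tabulated IE_2 (kJ/mol): Li 7298, N 2856, Na 4562, Be 1757.
So the second ionization energies run Be < N < Na < Li.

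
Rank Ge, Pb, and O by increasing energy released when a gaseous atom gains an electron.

Atoms with high Z_eff and room in the valence shell (especially the halogens) have the most exothermic electron affinities.
These span different periods and groups, so the two trends combine.
Ge > Pb: Ge sits above Pb in group 14, so the down-group effect alone puts Ge higher.
O > Ge: both effects reinforce here, so O is clearly the higher of the two.
Approximate values (kJ/mol): O 141, Ge 119, Pb 35.
So from lowest to highest: Pb < Ge < O.

Pb, Ge, O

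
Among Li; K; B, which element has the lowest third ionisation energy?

B

After 2 electrons have been removed, what remains? Li²⁺ is already 1 electron into the core; K²⁺ is already 1 electron into the core; B²⁺ still has 1 valence electron.
Pulling an electron out of a noble-gas core costs far more than removing a remaining valence electron, so K and Li sit at the high end of IE_3.
Tabulated IE_3 (kJ/mol): Li 11815, K 4420, B 3660.
Overall IE_3 order: B < K < Li.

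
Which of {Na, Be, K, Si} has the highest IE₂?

Na

After 1 electron has been removed, what remains? Na⁺ is the bare [Ne] core; Be⁺ still has 1 valence electron; K⁺ is the bare [Ar] core; Si⁺ still has 3 valence electrons.
Core electrons are held far more tightly than valence electrons, so K and Na top the IE_2 order.
Valence configurations: Be⁺ [He]2s¹, Si⁺ [Ne]3s²3p¹.
Approximate IE_2 values (kJ/mol): Na 4562, Be 1757, K 3052, Si 1577.
Overall IE_2 order: Si < Be < K < Na.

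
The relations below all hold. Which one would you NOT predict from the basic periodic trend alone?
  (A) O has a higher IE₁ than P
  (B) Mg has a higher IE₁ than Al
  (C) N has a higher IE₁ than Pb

(B)

The general trend: IE₁ increases across a period and decreases down a group.
(A) O (period 2, group 16) vs P (period 3, group 15): the stated order agrees with the simple trend.
(B) Mg (period 3, group 2) vs Al (period 3, group 13): the stated order contradicts the simple trend.
(C) N (period 2, group 15) vs Pb (period 6, group 14): the stated order agrees with the simple trend.
The exception is (B): Al's single 3p electron is easier to remove than one from Mg's filled 3s².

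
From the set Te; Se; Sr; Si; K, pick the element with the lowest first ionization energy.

K

Si is in period 3, group 14; K is in period 4, group 1; Se is in period 4, group 16; Sr is in period 5, group 2; Te is in period 5, group 16.
First ionization energy rises across a period (greater Z_eff holds electrons more tightly) and falls down a group (valence electrons are farther from the nucleus).
Neither a single period nor a single group — weigh both effects.
Sr > K: the two effects oppose for this pair; the across-period effect wins (550 vs 419 kJ/mol).
Si > Sr: relative to Sr, both the across-period and down-group shifts push Si's first ionization energy up.
Te > Si: the two effects oppose for this pair; the across-period effect wins (869 vs 786 kJ/mol).
Se > Te: Se sits above Te in group 16, so the down-group effect alone puts Se higher.
Tabulated first ionization energy (kJ/mol): Si 786, K 419, Se 941, Sr 550, Te 869.
The lowest first ionization energy among these belongs to K.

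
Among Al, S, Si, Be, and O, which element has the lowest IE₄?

After 3 electrons have been removed, what remains? Al³⁺ is the bare [Ne] core; S³⁺ still has 3 valence electrons; Si³⁺ still has 1 valence electron; Be³⁺ is already 1 electron into the core; O³⁺ still has 3 valence electrons.
Breaking into a closed-shell core is much more expensive than removing a leftover valence electron — Al and Be have the largest IE_4 here.
Valence configurations: S³⁺ [Ne]3s²3p¹, Si³⁺ [Ne]3s¹, O³⁺ [He]2s²2p¹.
Approximate IE_4 values (kJ/mol): Al 11577, S 4556, Si 4356, Be 21007, O 7469.
Putting it together, IE_4: Si < S < O < Al < Be.

Si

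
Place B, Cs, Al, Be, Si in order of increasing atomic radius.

B, Be, Si, Al, Cs

Atomic radius shrinks across a period as nuclear charge pulls the same shell inward, and grows down a group as new shells are added.
These span different periods and groups, so the two trends combine.
Be > B: Be lies to the left of B in period 2, so the across-period effect alone puts Be larger.
Si > Be: period and group pull opposite ways; the down-group shift dominates (116 vs 102 pm).
Al > Si: Al lies to the left of Si in period 3, so the across-period effect alone puts Al larger.
Cs > Al: relative to Al, both the across-period and down-group shifts push Cs's atomic radius up.
For reference (pm): Be 102, B 85, Al 126, Si 116, Cs 232.
So from smallest to largest: B < Be < Si < Al < Cs.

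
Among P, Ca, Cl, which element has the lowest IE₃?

P

The third ionization energy removes an electron from the +2 ion. For each element: P²⁺ still has 3 valence electrons; Ca²⁺ is the bare [Ar] core; Cl²⁺ still has 5 valence electrons.
Pulling an electron out of a noble-gas core costs far more than removing a remaining valence electron, so Ca sits at the high end of IE_3.
Valence configurations: P²⁺ [Ne]3s²3p¹, Cl²⁺ [Ne]3s²3p³.
The numbers (kJ/mol): P 2914, Ca 4912, Cl 3822.
Hence IE_3: P < Cl < Ca.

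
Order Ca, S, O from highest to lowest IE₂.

IE_2 is the cost of taking one more electron from the +1 cation: Ca⁺ still has 1 valence electron; S⁺ still has 5 valence electrons; O⁺ still has 5 valence electrons.
All are still removing valence electrons, so compare the +1 ions as you would atoms: IE_2 generally rises across a period (higher Z_eff) and falls down a group (larger shell), subject to the usual subshell exceptions.
Valence configurations: Ca⁺ [Ar]4s¹, S⁺ [Ne]3s²3p³, O⁺ [He]2s²2p³.
Tabulated IE_2 (kJ/mol): Ca 1145, S 2252, O 3388.
Putting it together, IE_2: Ca < S < O.

O, S, Ca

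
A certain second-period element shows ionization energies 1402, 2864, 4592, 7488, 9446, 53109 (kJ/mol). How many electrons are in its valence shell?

Look for the largest jump between consecutive ionization energies: IE6/IE5 ≈ 5.6, far larger than any earlier ratio.
That jump marks the point where a core electron is being removed. So the atom has 5 valence electrons.

5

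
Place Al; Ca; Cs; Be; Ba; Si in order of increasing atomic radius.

Be < Si < Al < Ca < Ba < Cs

Radius decreases left→right (rising Z_eff, same n) and increases top→bottom (higher n).
Neither a single period nor a single group — weigh both effects.
Si > Be: period and group pull opposite ways; the down-group shift dominates (116 vs 102 pm).
Al > Si: Al lies to the left of Si in period 3, so the across-period effect alone puts Al larger.
Ca > Al: both effects reinforce here, so Ca is clearly the larger of the two.
Ba > Ca: Ba sits below Ca in group 2, so the down-group effect alone puts Ba larger.
Cs > Ba: both are in period 6; the period trend gives Cs the larger value.
Approximate values (pm): Be 102, Al 126, Si 116, Ca 171, Cs 232, Ba 196.
So from smallest to largest: Be < Si < Al < Ca < Ba < Cs.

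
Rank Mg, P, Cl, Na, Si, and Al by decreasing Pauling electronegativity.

Cl > P > Si > Al > Mg > Na

Na is in period 3, group 1; Mg is in period 3, group 2; Al is in period 3, group 13; Si is in period 3, group 14; P is in period 3, group 15; Cl is in period 3, group 17.
Atoms toward the upper right of the periodic table pull bonding electrons most strongly.
All lie in period 3, so electronegativity increases left to right.
So from highest to lowest: Cl > P > Si > Al > Mg > Na.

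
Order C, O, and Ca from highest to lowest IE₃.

O > Ca > C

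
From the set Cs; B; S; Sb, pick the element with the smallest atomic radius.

B

B is in period 2, group 13; S is in period 3, group 16; Sb is in period 5, group 15; Cs is in period 6, group 1.
Radius decreases left→right (rising Z_eff, same n) and increases top→bottom (higher n).
Here both period and group differ, so the two effects have to be weighed against each other.
S > B: period and group pull opposite ways; the down-group shift dominates (103 vs 85 pm).
Sb > S: both effects reinforce here, so Sb is clearly the larger of the two.
Cs > Sb: relative to Sb, both the across-period and down-group shifts push Cs's atomic radius up.
Approximate values (pm): B 85, S 103, Sb 140, Cs 232.
The smallest atomic radius among these belongs to B.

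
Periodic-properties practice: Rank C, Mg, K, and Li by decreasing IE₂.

IE_2 is the cost of taking one more electron from the +1 cation: C⁺ still has 3 valence electrons; Mg⁺ still has 1 valence electron; K⁺ is the bare [Ar] core; Li⁺ is the bare [He] core.
Breaking into a closed-shell core is much more expensive than removing a leftover valence electron — K and Li have the largest IE_2 here.
Valence configurations: C⁺ [He]2s²2p¹, Mg⁺ [Ne]3s¹.
The numbers (kJ/mol): C 2353, Mg 1451, K 3052, Li 7298.
So the second ionization energies run Mg < C < K < Li.

Li, K, C, Mg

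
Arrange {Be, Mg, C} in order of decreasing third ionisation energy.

Be > Mg > C

The third ionization energy removes an electron from the +2 ion. For each element: Be²⁺ is the bare [He] core; Mg²⁺ is the bare [Ne] core; C²⁺ still has 2 valence electrons.
Breaking into a closed-shell core is much more expensive than removing a leftover valence electron — Mg and Be have the largest IE_3 here.
The numbers (kJ/mol): Be 14849, Mg 7733, C 4620.
So the third ionization energies run C < Mg < Be.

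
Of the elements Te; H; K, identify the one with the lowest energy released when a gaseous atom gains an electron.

H is in period 1, group 1; K is in period 4, group 1; Te is in period 5, group 16.
Adding an electron releases more energy for atoms nearer the top right (short of the noble gases).
These span different periods and groups, so the two trends combine.
H > K: H sits above K in group 1, so the down-group effect alone puts H higher.
Te > H: period and group pull opposite ways; the across-period shift dominates (190 vs 73 kJ/mol).
For reference (kJ/mol): H 73, K 48, Te 190.
The lowest energy released when a gaseous atom gains an electron among these belongs to K.

K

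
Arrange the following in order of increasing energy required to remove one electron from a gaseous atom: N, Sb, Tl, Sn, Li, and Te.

Li < Tl < Sn < Sb < Te < N

Li is in period 2, group 1; N is in period 2, group 15; Sn is in period 5, group 14; Sb is in period 5, group 15; Te is in period 5, group 16; Tl is in period 6, group 13.
First ionization energy rises across a period (greater Z_eff holds electrons more tightly) and falls down a group (valence electrons are farther from the nucleus).
Neither a single period nor a single group — weigh both effects.
Tl > Li: the two effects oppose for this pair; the across-period effect wins (589 vs 520 kJ/mol).
Sn > Tl: both effects reinforce here, so Sn is clearly the higher of the two.
Sb > Sn: both are in period 5; the period trend gives Sb the larger value.
Te > Sb: both are in period 5; the period trend gives Te the larger value.
N > Te: the two effects oppose for this pair; the down-group effect wins (1402 vs 869 kJ/mol).
Tabulated first ionization energy (kJ/mol): Li 520, N 1402, Sn 709, Sb 831, Te 869, Tl 589.
So from lowest to highest: Li < Tl < Sn < Sb < Te < N.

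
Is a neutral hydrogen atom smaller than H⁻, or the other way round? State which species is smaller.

H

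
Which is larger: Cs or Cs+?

Cs

Forming Cs+ removes 1 electron from Cs. Fewer electrons for the same nuclear charge means less shielding and a higher Z_eff on the remaining electrons, and for main-group metals the entire outer shell is lost.
A cation is smaller than its parent atom: Cs+ < Cs.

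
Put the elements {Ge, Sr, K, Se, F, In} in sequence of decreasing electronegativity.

F > Se > Ge > In > Sr > K

F is in period 2, group 17; K is in period 4, group 1; Ge is in period 4, group 14; Se is in period 4, group 16; Sr is in period 5, group 2; In is in period 5, group 13.
Electronegativity increases across a period and decreases down a group, tracking effective nuclear charge and atomic size.
Here both period and group differ, so the two effects have to be weighed against each other.
Sr > K: period and group pull opposite ways; the across-period shift dominates (0.95 vs 0.82).
In > Sr: both are in period 5; the period trend gives In the larger value.
Ge > In: both effects reinforce here, so Ge is clearly the higher of the two.
Se > Ge: both are in period 4; the period trend gives Se the larger value.
F > Se: both effects reinforce here, so F is clearly the higher of the two.
Tabulated electronegativity (Pauling): F 3.98, K 0.82, Ge 2.01, Se 2.55, Sr 0.95, In 1.78.
So from highest to lowest: F > Se > Ge > In > Sr > K.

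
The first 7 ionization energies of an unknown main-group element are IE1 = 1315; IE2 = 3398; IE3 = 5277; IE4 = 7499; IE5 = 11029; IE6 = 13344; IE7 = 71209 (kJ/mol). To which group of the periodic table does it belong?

Group 16

Look for the largest jump between consecutive ionization energies: IE7/IE6 ≈ 5.3, far larger than any earlier ratio.
That jump marks the point where a core electron is being removed. So the atom has 6 valence electrons.
A main-group element with 6 valence electrons is in group 16.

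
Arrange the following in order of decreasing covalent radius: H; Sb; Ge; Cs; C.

H is in period 1, group 1; C is in period 2, group 14; Ge is in period 4, group 14; Sb is in period 5, group 15; Cs is in period 6, group 1.
Across a period the added protons contract the valence shell; down a group each new principal shell makes the atom larger.
These span different periods and groups, so the two trends combine.
C > H: the two effects oppose for this pair; the down-group effect wins (75 vs 32 pm).
Ge > C: Ge sits below C in group 14, so the down-group effect alone puts Ge larger.
Sb > Ge: the two effects oppose for this pair; the down-group effect wins (140 vs 121 pm).
Cs > Sb: both effects reinforce here, so Cs is clearly the larger of the two.
Tabulated atomic radius (pm): H 32, C 75, Ge 121, Sb 140, Cs 232.
So from largest to smallest: Cs > Sb > Ge > C > H.

Cs > Sb > Ge > C > H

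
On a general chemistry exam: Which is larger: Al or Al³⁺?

Forming Al³⁺ removes 3 electrons from Al. Fewer electrons for the same nuclear charge means less shielding and a higher Z_eff on the remaining electrons, and for main-group metals the entire outer shell is lost.
A cation is smaller than its parent atom: Al³⁺ < Al.

Al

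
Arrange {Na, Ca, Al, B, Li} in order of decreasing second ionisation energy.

The second ionization energy removes an electron from the +1 ion. For each element: Na⁺ is the bare [Ne] core; Ca⁺ still has 1 valence electron; Al⁺ still has 2 valence electrons; B⁺ still has 2 valence electrons; Li⁺ is the bare [He] core.
Breaking into a closed-shell core is much more expensive than removing a leftover valence electron — Na and Li have the largest IE_2 here.
Valence configurations: Ca⁺ [Ar]4s¹, Al⁺ [Ne]3s², B⁺ [He]2s².
The numbers (kJ/mol): Na 4562, Ca 1145, Al 1817, B 2427, Li 7298.
Hence IE_2: Ca < Al < B < Na < Li.

Li > Na > B > Al > Ca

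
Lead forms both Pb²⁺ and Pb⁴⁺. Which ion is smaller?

Pb⁴⁺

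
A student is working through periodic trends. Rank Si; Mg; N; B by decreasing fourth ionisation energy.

After 3 electrons have been removed, what remains? Si³⁺ still has 1 valence electron; Mg³⁺ is already 1 electron into the core; N³⁺ still has 2 valence electrons; B³⁺ is the bare [He] core.
Core electrons are held far more tightly than valence electrons, so Mg and B top the IE_4 order.
Valence configurations: Si³⁺ [Ne]3s¹, N³⁺ [He]2s².
Tabulated IE_4 (kJ/mol): Si 4356, Mg 10543, N 7475, B 25026.
So the fourth ionization energies run Si < N < Mg < B.

B > Mg > N > Si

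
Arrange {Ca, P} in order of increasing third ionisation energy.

Consider each +2 ion: Ca²⁺ is the bare [Ar] core; P²⁺ still has 3 valence electrons.
Core electrons are held far more tightly than valence electrons, so Ca tops the IE_3 order.
Approximate IE_3 values (kJ/mol): Ca 4912, P 2914.
Overall IE_3 order: P < Ca.

P < Ca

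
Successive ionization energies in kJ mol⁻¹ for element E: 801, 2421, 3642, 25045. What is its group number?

Look for the largest jump between consecutive ionization energies: IE4/IE3 ≈ 6.9, far larger than any earlier ratio.
That jump marks the point where a core electron is being removed. So the atom has 3 valence electrons.
A main-group element with 3 valence electrons is in group 13.

Group 13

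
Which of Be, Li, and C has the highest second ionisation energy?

After 1 electron has been removed, what remains? Be⁺ still has 1 valence electron; Li⁺ is the bare [He] core; C⁺ still has 3 valence electrons.
Pulling an electron out of a noble-gas core costs far more than removing a remaining valence electron, so Li sits at the high end of IE_2.
Valence configurations: Be⁺ [He]2s¹, C⁺ [He]2s²2p¹.
The numbers (kJ/mol): Be 1757, Li 7298, C 2353.
Overall IE_2 order: Be < C < Li.

Li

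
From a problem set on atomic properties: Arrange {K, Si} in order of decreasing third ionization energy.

After 2 electrons have been removed, what remains? K²⁺ is already 1 electron into the core; Si²⁺ still has 2 valence electrons.
Breaking into a closed-shell core is much more expensive than removing a leftover valence electron — K has the largest IE_3 here.
Tabulated IE_3 (kJ/mol): K 4420, Si 3232.
Hence IE_3: Si < K.

K > Si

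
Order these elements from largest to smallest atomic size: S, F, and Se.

F is in period 2, group 17; S is in period 3, group 16; Se is in period 4, group 16.
Moving right in a period, electrons are added to the same shell under a stronger nuclear pull, so atoms get smaller; moving down, a new shell is opened and atoms get larger.
Here both period and group differ, so the two effects have to be weighed against each other.
S > F: both effects reinforce here, so S is clearly the larger of the two.
Se > S: Se sits below S in group 16, so the down-group effect alone puts Se larger.
For reference (pm): F 64, S 103, Se 116.
So from largest to smallest: Se > S > F.

Se > S > F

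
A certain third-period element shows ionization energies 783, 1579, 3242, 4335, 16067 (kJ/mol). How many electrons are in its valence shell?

4

Look for the largest jump between consecutive ionization energies: IE5/IE4 ≈ 3.7, far larger than any earlier ratio.
That jump marks the point where a core electron is being removed. So the atom has 4 valence electrons.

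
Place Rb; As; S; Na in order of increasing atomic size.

Across a period the added protons contract the valence shell; down a group each new principal shell makes the atom larger.
Neither a single period nor a single group — weigh both effects.
As > S: relative to S, both the across-period and down-group shifts push As's atomic radius up.
Na > As: period and group pull opposite ways; the across-period shift dominates (155 vs 121 pm).
Rb > Na: they share group 1; the group trend gives Rb the larger value.
Tabulated atomic radius (pm): Na 155, S 103, As 121, Rb 210.
So from smallest to largest: S < As < Na < Rb.

S < As < Na < Rb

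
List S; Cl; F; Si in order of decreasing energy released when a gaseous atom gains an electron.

F is in period 2, group 17; Si is in period 3, group 14; S is in period 3, group 16; Cl is in period 3, group 17.
Adding an electron releases more energy for atoms nearer the top right (short of the noble gases).
Here both period and group differ, so the two effects have to be weighed against each other.
S > Si: S lies to the right of Si in period 3, so the across-period effect alone puts S higher.
F > S: both effects reinforce here, so F is clearly the higher of the two.
Cl > F: this pair runs against the simple trend — see the exception note.
Note the exception: Cl has a higher electron affinity than F, contrary to the simple trend — F's small 2p subshell makes the incoming electron feel strong e⁻–e⁻ repulsion, so Cl actually releases more energy on gaining an electron.
Approximate values (kJ/mol): F 328, Si 134, S 200, Cl 349.
So from highest to lowest: Cl > F > S > Si.

Cl > F > S > Si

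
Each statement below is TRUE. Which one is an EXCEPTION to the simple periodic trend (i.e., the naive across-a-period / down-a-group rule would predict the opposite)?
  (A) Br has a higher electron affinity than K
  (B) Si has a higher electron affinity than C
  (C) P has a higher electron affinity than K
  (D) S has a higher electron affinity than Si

(B)

The general trend: electron affinity increases across a period and decreases down a group.
(A) Br (period 4, group 17) vs K (period 4, group 1): the stated order agrees with the simple trend.
(B) Si (period 3, group 14) vs C (period 2, group 14): the stated order contradicts the simple trend.
(C) P (period 3, group 15) vs K (period 4, group 1): the stated order agrees with the simple trend.
(D) S (period 3, group 16) vs Si (period 3, group 14): the stated order agrees with the simple trend.
The exception is (B): Si's larger, more diffuse 3p orbitals accept an added electron slightly more readily than C's compact 2p.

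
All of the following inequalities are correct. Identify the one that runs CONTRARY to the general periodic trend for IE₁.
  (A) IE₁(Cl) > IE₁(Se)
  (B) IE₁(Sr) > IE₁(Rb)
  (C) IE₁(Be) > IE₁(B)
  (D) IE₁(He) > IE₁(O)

(C)

The general trend: IE₁ increases across a period and decreases down a group.
(A) Cl (period 3, group 17) vs Se (period 4, group 16): the stated order agrees with the simple trend.
(B) Sr (period 5, group 2) vs Rb (period 5, group 1): the stated order agrees with the simple trend.
(C) Be (period 2, group 2) vs B (period 2, group 13): the stated order contradicts the simple trend.
(D) He (period 1, group 18) vs O (period 2, group 16): the stated order agrees with the simple trend.
The exception is (C): removing B's lone 2p electron is easier than breaking Be's filled 2s².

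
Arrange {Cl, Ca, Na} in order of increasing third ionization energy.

Consider each +2 ion: Cl²⁺ still has 5 valence electrons; Ca²⁺ is the bare [Ar] core; Na²⁺ is already 1 electron into the core.
Pulling an electron out of a noble-gas core costs far more than removing a remaining valence electron, so Ca and Na sit at the high end of IE_3.
Approximate IE_3 values (kJ/mol): Cl 3822, Ca 4912, Na 6910.
So the third ionization energies run Cl < Ca < Na.

Cl < Ca < Na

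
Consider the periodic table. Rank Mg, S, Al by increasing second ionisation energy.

Mg < Al < S

The second ionization energy removes an electron from the +1 ion. For each element: Mg⁺ still has 1 valence electron; S⁺ still has 5 valence electrons; Al⁺ still has 2 valence electrons.
All are still removing valence electrons, so compare the +1 ions as you would atoms: IE_2 generally rises across a period (higher Z_eff) and falls down a group (larger shell), subject to the usual subshell exceptions.
Valence configurations: Mg⁺ [Ne]3s¹, S⁺ [Ne]3s²3p³, Al⁺ [Ne]3s².
Approximate IE_2 values (kJ/mol): Mg 1451, S 2252, Al 1817.
Overall IE_2 order: Mg < Al < S.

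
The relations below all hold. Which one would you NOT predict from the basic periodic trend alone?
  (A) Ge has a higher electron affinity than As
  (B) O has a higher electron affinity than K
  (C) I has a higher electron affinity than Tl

(A)

The general trend: electron affinity increases across a period and decreases down a group.
(A) Ge (period 4, group 14) vs As (period 4, group 15): the stated order contradicts the simple trend.
(B) O (period 2, group 16) vs K (period 4, group 1): the stated order agrees with the simple trend.
(C) I (period 5, group 17) vs Tl (period 6, group 13): the stated order agrees with the simple trend.
The exception is (A): adding an electron to As's half-filled 4p³ is unfavourable, so Ge (4p²) has the more exothermic EA.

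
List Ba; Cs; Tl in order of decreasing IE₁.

Tl > Ba > Cs

Cs is in period 6, group 1; Ba is in period 6, group 2; Tl is in period 6, group 13.
First ionization energy rises across a period (greater Z_eff holds electrons more tightly) and falls down a group (valence electrons are farther from the nucleus).
All lie in period 6, so first ionization energy increases left to right.
So from highest to lowest: Tl > Ba > Cs.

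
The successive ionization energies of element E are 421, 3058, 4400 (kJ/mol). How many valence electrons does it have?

Look for the largest jump between consecutive ionization energies: IE2/IE1 ≈ 7.3, far larger than any earlier ratio.
That jump marks the point where a core electron is being removed. So the atom has 1 valence electron.

1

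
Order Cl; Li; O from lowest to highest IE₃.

After 2 electrons have been removed, what remains? Cl²⁺ still has 5 valence electrons; Li²⁺ is already 1 electron into the core; O²⁺ still has 4 valence electrons.
Core electrons are held far more tightly than valence electrons, so Li tops the IE_3 order.
Valence configurations: Cl²⁺ [Ne]3s²3p³, O²⁺ [He]2s²2p².
Approximate IE_3 values (kJ/mol): Cl 3822, Li 11815, O 5300.
Overall IE_3 order: Cl < O < Li.

Cl, O, Li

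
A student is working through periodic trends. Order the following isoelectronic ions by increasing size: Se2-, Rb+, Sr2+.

Sr2+ < Rb+ < Se2-

All of these have 36 electrons, so size is governed by nuclear charge alone: the more protons, the stronger the pull on the same electron cloud, and the smaller the ion.
Nuclear charges: Sr2+ (Z=38), Rb+ (Z=37), Se2- (Z=34).
Smallest to largest: Sr2+ < Rb+ < Se2-.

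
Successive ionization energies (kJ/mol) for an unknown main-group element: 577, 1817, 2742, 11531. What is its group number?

Group 13

Look for the largest jump between consecutive ionization energies: IE4/IE3 ≈ 4.2, far larger than any earlier ratio.
That jump marks the point where a core electron is being removed. So the atom has 3 valence electrons.
A main-group element with 3 valence electrons is in group 13.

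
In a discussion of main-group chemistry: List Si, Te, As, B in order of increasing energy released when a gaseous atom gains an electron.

B < As < Si < Te

Atoms with high Z_eff and room in the valence shell (especially the halogens) have the most exothermic electron affinities.
These sit on a diagonal, where the across-period and down-group effects partly cancel.
As > B: period and group pull opposite ways; the across-period shift dominates (78 vs 27 kJ/mol).
Si > As: period and group pull opposite ways; the down-group shift dominates (134 vs 78 kJ/mol).
Te > Si: period and group pull opposite ways; the across-period shift dominates (190 vs 134 kJ/mol).
Tabulated electron affinity (kJ/mol): B 27, Si 134, As 78, Te 190.
So from lowest to highest: B < As < Si < Te.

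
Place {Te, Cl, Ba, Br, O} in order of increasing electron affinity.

O is in period 2, group 16; Cl is in period 3, group 17; Br is in period 4, group 17; Te is in period 5, group 16; Ba is in period 6, group 2.
Adding an electron releases more energy for atoms nearer the top right (short of the noble gases).
Here both period and group differ, so the two effects have to be weighed against each other.
O > Ba: relative to Ba, both the across-period and down-group shifts push O's electron affinity up.
Te > O: this pair runs against the simple trend — see the exception note.
Br > Te: relative to Te, both the across-period and down-group shifts push Br's electron affinity up.
Cl > Br: Cl sits above Br in group 17, so the down-group effect alone puts Cl higher.
Note the exception: Te has a higher electron affinity than O, contrary to the simple trend — O's compact 2p subshell gives strong electron–electron repulsion on the added electron.
For reference (kJ/mol): O 141, Cl 349, Br 325, Te 190, Ba 14.
So from lowest to highest: Ba < O < Te < Br < Cl.

Ba, O, Te, Br, Cl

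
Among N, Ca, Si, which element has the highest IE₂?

The second ionization energy removes an electron from the +1 ion. For each element: N⁺ still has 4 valence electrons; Ca⁺ still has 1 valence electron; Si⁺ still has 3 valence electrons.
All are still removing valence electrons, so compare the +1 ions as you would atoms: IE_2 generally rises across a period (higher Z_eff) and falls down a group (larger shell), subject to the usual subshell exceptions.
Valence configurations: N⁺ [He]2s²2p², Ca⁺ [Ar]4s¹, Si⁺ [Ne]3s²3p¹.
Approximate IE_2 values (kJ/mol): N 2856, Ca 1145, Si 1577.
So the second ionization energies run Ca < Si < N.

N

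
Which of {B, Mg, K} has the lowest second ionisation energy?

The second ionization energy removes an electron from the +1 ion. For each element: B⁺ still has 2 valence electrons; Mg⁺ still has 1 valence electron; K⁺ is the bare [Ar] core.
Pulling an electron out of a noble-gas core costs far more than removing a remaining valence electron, so K sits at the high end of IE_2.
Valence configurations: B⁺ [He]2s², Mg⁺ [Ne]3s¹.
The numbers (kJ/mol): B 2427, Mg 1451, K 3052.
So the second ionization energies run Mg < B < K.

Mg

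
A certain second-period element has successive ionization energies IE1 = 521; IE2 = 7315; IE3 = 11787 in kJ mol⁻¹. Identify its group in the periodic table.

Look for the largest jump between consecutive ionization energies: IE2/IE1 ≈ 14.0, far larger than any earlier ratio.
That jump marks the point where a core electron is being removed. So the atom has 1 valence electron.
A main-group element with 1 valence electron is in group 1.

Group 1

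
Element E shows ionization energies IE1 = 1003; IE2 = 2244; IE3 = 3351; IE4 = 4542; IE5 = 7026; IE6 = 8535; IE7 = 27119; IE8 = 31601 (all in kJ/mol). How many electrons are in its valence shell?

Look for the largest jump between consecutive ionization energies: IE7/IE6 ≈ 3.2, far larger than any earlier ratio.
That jump marks the point where a core electron is being removed. So the atom has 6 valence electrons.

6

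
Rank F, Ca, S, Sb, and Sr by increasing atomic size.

F is in period 2, group 17; S is in period 3, group 16; Ca is in period 4, group 2; Sr is in period 5, group 2; Sb is in period 5, group 15.
Across a period the added protons contract the valence shell; down a group each new principal shell makes the atom larger.
These span different periods and groups, so the two trends combine.
S > F: both effects reinforce here, so S is clearly the larger of the two.
Sb > S: both effects reinforce here, so Sb is clearly the larger of the two.
Ca > Sb: the two effects oppose for this pair; the across-period effect wins (171 vs 140 pm).
Sr > Ca: they share group 2; the group trend gives Sr the larger value.
Tabulated atomic radius (pm): F 64, S 103, Ca 171, Sr 185, Sb 140.
So from smallest to largest: F < S < Sb < Ca < Sr.

F < S < Sb < Ca < Sr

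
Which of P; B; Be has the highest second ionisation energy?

B

Consider each +1 ion: P⁺ still has 4 valence electrons; B⁺ still has 2 valence electrons; Be⁺ still has 1 valence electron.
All are still removing valence electrons, so compare the +1 ions as you would atoms: IE_2 generally rises across a period (higher Z_eff) and falls down a group (larger shell), subject to the usual subshell exceptions.
Valence configurations: P⁺ [Ne]3s²3p², B⁺ [He]2s², Be⁺ [He]2s¹.
The numbers (kJ/mol): P 1907, B 2427, Be 1757.
Hence IE_2: Be < P < B.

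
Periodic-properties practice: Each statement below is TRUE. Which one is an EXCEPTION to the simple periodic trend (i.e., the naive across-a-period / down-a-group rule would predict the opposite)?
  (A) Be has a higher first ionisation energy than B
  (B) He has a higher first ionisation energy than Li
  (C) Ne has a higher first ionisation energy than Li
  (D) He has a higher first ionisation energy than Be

The general trend: first ionisation energy increases across a period and decreases down a group.
(A) Be (period 2, group 2) vs B (period 2, group 13): the stated order contradicts the simple trend.
(B) He (period 1, group 18) vs Li (period 2, group 1): the stated order agrees with the simple trend.
(C) Ne (period 2, group 18) vs Li (period 2, group 1): the stated order agrees with the simple trend.
(D) He (period 1, group 18) vs Be (period 2, group 2): the stated order agrees with the simple trend.
The exception is (A): removing B's lone 2p electron is easier than breaking Be's filled 2s².

(A)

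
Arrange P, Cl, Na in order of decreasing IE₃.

Na > Cl > P

The third ionization energy removes an electron from the +2 ion. For each element: P²⁺ still has 3 valence electrons; Cl²⁺ still has 5 valence electrons; Na²⁺ is already 1 electron into the core.
Pulling an electron out of a noble-gas core costs far more than removing a remaining valence electron, so Na sits at the high end of IE_3.
Valence configurations: P²⁺ [Ne]3s²3p¹, Cl²⁺ [Ne]3s²3p³.
The numbers (kJ/mol): P 2914, Cl 3822, Na 6910.
Overall IE_3 order: P < Cl < Na.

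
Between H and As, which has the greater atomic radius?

As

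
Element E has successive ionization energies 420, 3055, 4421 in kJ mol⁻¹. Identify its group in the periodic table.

Group 1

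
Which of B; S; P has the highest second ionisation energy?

The second ionization energy removes an electron from the +1 ion. For each element: B⁺ still has 2 valence electrons; S⁺ still has 5 valence electrons; P⁺ still has 4 valence electrons.
All are still removing valence electrons, so compare the +1 ions as you would atoms: IE_2 generally rises across a period (higher Z_eff) and falls down a group (larger shell), subject to the usual subshell exceptions.
Valence configurations: B⁺ [He]2s², S⁺ [Ne]3s²3p³, P⁺ [Ne]3s²3p².
Tabulated IE_2 (kJ/mol): B 2427, S 2252, P 1907.
So the second ionization energies run P < S < B.

B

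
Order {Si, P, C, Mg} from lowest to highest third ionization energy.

P < Si < C < Mg

Consider each +2 ion: Si²⁺ still has 2 valence electrons; P²⁺ still has 3 valence electrons; C²⁺ still has 2 valence electrons; Mg²⁺ is the bare [Ne] core.
Breaking into a closed-shell core is much more expensive than removing a leftover valence electron — Mg has the largest IE_3 here.
Valence configurations: Si²⁺ [Ne]3s², P²⁺ [Ne]3s²3p¹, C²⁺ [He]2s².
P²⁺ loses a lone 3p electron whereas Si²⁺ must break into a filled 3s² pair, so IE_3(Si) > IE_3(P) even though P has the higher nuclear charge.
Approximate IE_3 values (kJ/mol): Si 3232, P 2914, C 4620, Mg 7733.
Hence IE_3: P < Si < C < Mg.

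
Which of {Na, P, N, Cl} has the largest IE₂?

Na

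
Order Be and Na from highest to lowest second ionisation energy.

The second ionization energy removes an electron from the +1 ion. For each element: Be⁺ still has 1 valence electron; Na⁺ is the bare [Ne] core.
Core electrons are held far more tightly than valence electrons, so Na tops the IE_2 order.
Approximate IE_2 values (kJ/mol): Be 1757, Na 4562.
Overall IE_2 order: Be < Na.

Na > Be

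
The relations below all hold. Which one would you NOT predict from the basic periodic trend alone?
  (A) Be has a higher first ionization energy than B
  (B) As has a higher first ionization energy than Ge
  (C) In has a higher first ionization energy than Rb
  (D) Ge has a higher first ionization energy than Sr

(A)

The general trend: first ionization energy increases across a period and decreases down a group.
(A) Be (period 2, group 2) vs B (period 2, group 13): the stated order contradicts the simple trend.
(B) As (period 4, group 15) vs Ge (period 4, group 14): the stated order agrees with the simple trend.
(C) In (period 5, group 13) vs Rb (period 5, group 1): the stated order agrees with the simple trend.
(D) Ge (period 4, group 14) vs Sr (period 5, group 2): the stated order agrees with the simple trend.
The exception is (A): removing B's lone 2p electron is easier than breaking Be's filled 2s².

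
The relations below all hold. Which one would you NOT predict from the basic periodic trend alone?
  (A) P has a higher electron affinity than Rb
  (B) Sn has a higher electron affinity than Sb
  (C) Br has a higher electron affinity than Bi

The general trend: electron affinity increases across a period and decreases down a group.
(A) P (period 3, group 15) vs Rb (period 5, group 1): the stated order agrees with the simple trend.
(B) Sn (period 5, group 14) vs Sb (period 5, group 15): the stated order contradicts the simple trend.
(C) Br (period 4, group 17) vs Bi (period 6, group 15): the stated order agrees with the simple trend.
The exception is (B): adding an electron to Sb's half-filled 5p³ is unfavourable, so Sn has the more exothermic EA.

(B)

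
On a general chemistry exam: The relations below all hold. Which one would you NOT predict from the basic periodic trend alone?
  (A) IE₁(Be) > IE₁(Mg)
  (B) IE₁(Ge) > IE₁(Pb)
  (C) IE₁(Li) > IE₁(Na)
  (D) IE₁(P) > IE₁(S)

(D)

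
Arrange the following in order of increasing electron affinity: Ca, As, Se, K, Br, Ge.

K is in period 4, group 1; Ca is in period 4, group 2; Ge is in period 4, group 14; As is in period 4, group 15; Se is in period 4, group 16; Br is in period 4, group 17.
EA tends to increase across a period and decrease down a group, though the pattern is less regular than for IE or radius.
All lie in period 4; the across-period trend (electron affinity increases left to right) applies, with the exception below.
Note the exception: K has a higher electron affinity than Ca, contrary to the simple trend — adding an electron to Ca (ns²) has to open a new, higher-energy np subshell, which is unfavourable.
Note the exception: Ge has a higher electron affinity than As, contrary to the simple trend — adding an electron to As's half-filled 4p³ is unfavourable, so Ge (4p²) has the more exothermic EA.
Approximate values (kJ/mol): K 48, Ca 2, Ge 119, As 78, Se 195, Br 325.
So from lowest to highest: Ca < K < As < Ge < Se < Br.

Ca < K < As < Ge < Se < Br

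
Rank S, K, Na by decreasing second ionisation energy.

The second ionization energy removes an electron from the +1 ion. For each element: S⁺ still has 5 valence electrons; K⁺ is the bare [Ar] core; Na⁺ is the bare [Ne] core.
Pulling an electron out of a noble-gas core costs far more than removing a remaining valence electron, so K and Na sit at the high end of IE_2.
Approximate IE_2 values (kJ/mol): S 2252, K 3052, Na 4562.
Overall IE_2 order: S < K < Na.

Na > K > S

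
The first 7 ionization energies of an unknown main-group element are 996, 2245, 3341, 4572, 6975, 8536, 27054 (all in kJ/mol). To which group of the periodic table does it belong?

Group 16

Look for the largest jump between consecutive ionization energies: IE7/IE6 ≈ 3.2, far larger than any earlier ratio.
That jump marks the point where a core electron is being removed. So the atom has 6 valence electrons.
A main-group element with 6 valence electrons is in group 16.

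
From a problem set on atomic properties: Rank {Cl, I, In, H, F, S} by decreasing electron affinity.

Cl > F > I > S > H > In

H is in period 1, group 1; F is in period 2, group 17; S is in period 3, group 16; Cl is in period 3, group 17; In is in period 5, group 13; I is in period 5, group 17.
Electron affinity generally becomes more exothermic across a period toward the halogens and less exothermic down a group.
Neither a single period nor a single group — weigh both effects.
H > In: the two effects oppose for this pair; the down-group effect wins (73 vs 29 kJ/mol).
S > H: the two effects oppose for this pair; the across-period effect wins (200 vs 73 kJ/mol).
I > S: the two effects oppose for this pair; the across-period effect wins (295 vs 200 kJ/mol).
F > I: F sits above I in group 17, so the down-group effect alone puts F higher.
Cl > F: this pair runs against the simple trend — see the exception note.
Note the exception: Cl has a higher electron affinity than F, contrary to the simple trend — F's small 2p subshell makes the incoming electron feel strong e⁻–e⁻ repulsion, so Cl actually releases more energy on gaining an electron.
For reference (kJ/mol): H 73, F 328, S 200, Cl 349, In 29, I 295.
So from highest to lowest: Cl > F > I > S > H > In.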